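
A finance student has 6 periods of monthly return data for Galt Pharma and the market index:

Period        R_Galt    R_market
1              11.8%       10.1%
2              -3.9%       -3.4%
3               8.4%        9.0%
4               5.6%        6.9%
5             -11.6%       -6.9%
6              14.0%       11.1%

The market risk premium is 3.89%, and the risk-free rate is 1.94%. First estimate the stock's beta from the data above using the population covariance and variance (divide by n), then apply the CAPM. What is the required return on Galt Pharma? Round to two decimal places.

6.89%

Mean R_i = (11.8 − 3.9 + 8.4 + 5.6 − 11.6 + 14.0) / 6 = 4.0500%
Mean R_m = (10.1 − 3.4 + 9.0 + 6.9 − 6.9 + 11.1) / 6 = 4.4667%
Σ(R_i − R̄_i)(R_m − R̄_m) = 373.5800  ⇒  Cov = 373.5800 / 6 = 62.2633
Σ(R_m − R̄_m)² = 293.2933  ⇒  Var(R_m) = 293.2933 / 6 = 48.8822
β = Cov / Var(R_m) = 62.2633 / 48.8822 = 1.2737
E(R) = R_f + β × MRP = 1.94% + 1.2737 × 3.89% = 6.89%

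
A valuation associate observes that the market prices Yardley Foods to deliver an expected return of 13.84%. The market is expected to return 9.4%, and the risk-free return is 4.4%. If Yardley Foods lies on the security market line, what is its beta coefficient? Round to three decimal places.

1.888

MRP = 9.4% − 4.4% = 5.00%
β = (E(R) − R_f) / MRP = (13.84% − 4.4%) / 5.0% = 9.44% / 5.0% = 1.888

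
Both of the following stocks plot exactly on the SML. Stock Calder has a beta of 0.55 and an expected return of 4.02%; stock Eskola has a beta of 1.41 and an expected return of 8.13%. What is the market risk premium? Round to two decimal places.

4.78%

Both satisfy E(R) = R_f + β·MRP, so the slope of the SML is
MRP = (8.13% − 4.02%) / (1.41 − 0.55) = 4.11% / 0.86 = 4.7791%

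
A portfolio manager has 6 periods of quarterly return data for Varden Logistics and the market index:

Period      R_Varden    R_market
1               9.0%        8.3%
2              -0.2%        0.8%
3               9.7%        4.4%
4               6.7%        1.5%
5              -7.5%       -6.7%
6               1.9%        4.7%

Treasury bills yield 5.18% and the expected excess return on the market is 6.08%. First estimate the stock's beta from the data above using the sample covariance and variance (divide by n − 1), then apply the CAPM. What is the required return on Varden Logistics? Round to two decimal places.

Mean R_i = (9.0 − 0.2 + 9.7 + 6.7 − 7.5 + 1.9) / 6 = 3.2667%
Mean R_m = (8.3 + 0.8 + 4.4 + 1.5 − 6.7 + 4.7) / 6 = 2.1667%
Σ(R_i − R̄_i)(R_m − R̄_m) = 143.9833  ⇒  Cov = 143.9833 / 5 = 28.7967
Σ(R_m − R̄_m)² = 129.9533  ⇒  Var(R_m) = 129.9533 / 5 = 25.9907
β = Cov / Var(R_m) = 28.7967 / 25.9907 = 1.1080
E(R) = R_f + β × MRP = 5.18% + 1.1080 × 6.08% = 11.92%

11.92%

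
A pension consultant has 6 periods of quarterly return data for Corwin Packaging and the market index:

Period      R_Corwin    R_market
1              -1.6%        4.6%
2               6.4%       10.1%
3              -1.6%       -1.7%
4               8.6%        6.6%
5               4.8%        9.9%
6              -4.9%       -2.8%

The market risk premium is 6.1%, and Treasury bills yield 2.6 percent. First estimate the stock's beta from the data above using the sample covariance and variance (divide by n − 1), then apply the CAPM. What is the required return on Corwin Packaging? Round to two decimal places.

Mean R_i = (-1.6 + 6.4 − 1.6 + 8.6 + 4.8 − 4.9) / 6 = 1.9500%
Mean R_m = (4.6 + 10.1 − 1.7 + 6.6 + 9.9 − 2.8) / 6 = 4.4500%
Σ(R_i − R̄_i)(R_m − R̄_m) = 125.9350  ⇒  Cov = 125.9350 / 5 = 25.1870
Σ(R_m − R̄_m)² = 156.6550  ⇒  Var(R_m) = 156.6550 / 5 = 31.3310
β = Cov / Var(R_m) = 25.1870 / 31.3310 = 0.8039
E(R) = R_f + β × MRP = 2.6% + 0.8039 × 6.1% = 7.50%

7.50%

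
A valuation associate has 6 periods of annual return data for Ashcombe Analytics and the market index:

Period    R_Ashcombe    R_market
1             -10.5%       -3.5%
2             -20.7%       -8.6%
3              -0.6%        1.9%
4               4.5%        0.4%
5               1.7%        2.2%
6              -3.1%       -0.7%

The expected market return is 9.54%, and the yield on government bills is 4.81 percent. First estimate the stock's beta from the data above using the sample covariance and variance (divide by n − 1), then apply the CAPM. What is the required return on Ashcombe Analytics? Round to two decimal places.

15.06%

Mean R_i = (-10.5 − 20.7 − 0.6 + 4.5 + 1.7 − 3.1) / 6 = -4.7833%
Mean R_m = (-3.5 − 8.6 + 1.9 + 0.4 + 2.2 − 0.7) / 6 = -1.3833%
Σ(R_i − R̄_i)(R_m − R̄_m) = 181.6383  ⇒  Cov = 181.6383 / 5 = 36.3277
Σ(R_m − R̄_m)² = 83.8283  ⇒  Var(R_m) = 83.8283 / 5 = 16.7657
β = Cov / Var(R_m) = 36.3277 / 16.7657 = 2.1668
MRP = 9.54% − 4.81% = 4.73%
E(R) = R_f + β × MRP = 4.81% + 2.1668 × 4.73% = 15.06%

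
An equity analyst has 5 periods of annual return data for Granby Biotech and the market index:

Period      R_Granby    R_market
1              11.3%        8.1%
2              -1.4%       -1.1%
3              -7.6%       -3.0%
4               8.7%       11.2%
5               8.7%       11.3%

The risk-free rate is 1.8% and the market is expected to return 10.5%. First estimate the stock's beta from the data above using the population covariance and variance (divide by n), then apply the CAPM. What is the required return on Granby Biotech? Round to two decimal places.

Mean R_i = (11.3 − 1.4 − 7.6 + 8.7 + 8.7) / 5 = 3.9400%
Mean R_m = (8.1 − 1.1 − 3.0 + 11.2 + 11.3) / 5 = 5.3000%
Σ(R_i − R̄_i)(R_m − R̄_m) = 207.2100  ⇒  Cov = 207.2100 / 5 = 41.4420
Σ(R_m − R̄_m)² = 188.5000  ⇒  Var(R_m) = 188.5000 / 5 = 37.7000
β = Cov / Var(R_m) = 41.4420 / 37.7000 = 1.0993
MRP = 10.5% − 1.8% = 8.70%
E(R) = R_f + β × MRP = 1.8% + 1.0993 × 8.7% = 11.36%

11.36%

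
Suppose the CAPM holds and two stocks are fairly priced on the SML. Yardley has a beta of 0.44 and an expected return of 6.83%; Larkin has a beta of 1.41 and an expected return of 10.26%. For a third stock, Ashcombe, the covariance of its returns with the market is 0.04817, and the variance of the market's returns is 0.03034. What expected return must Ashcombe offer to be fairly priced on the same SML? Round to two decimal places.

MRP = (10.26% − 6.83%) / (1.41 − 0.44) = 3.5361%
R_f = 6.83% − 0.44 × 3.5361% = 5.2741%
β_Ashcombe = Cov / Var(R_m) = 0.04817 / 0.03034 = 1.5877
E(R_Ashcombe) = R_f + β × MRP = 5.2741% + 1.5877 × 3.5361% = 10.89%

10.89%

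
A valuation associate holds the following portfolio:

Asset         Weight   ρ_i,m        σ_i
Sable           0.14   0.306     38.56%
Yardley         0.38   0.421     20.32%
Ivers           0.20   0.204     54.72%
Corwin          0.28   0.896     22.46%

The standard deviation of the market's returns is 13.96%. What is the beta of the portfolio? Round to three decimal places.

0.915

β_Sable = 0.306 × 38.56% / 13.96% = 0.8452
β_Yardley = 0.421 × 20.32% / 13.96% = 0.6128
β_Ivers = 0.204 × 54.72% / 13.96% = 0.7996
β_Corwin = 0.896 × 22.46% / 13.96% = 1.4416
β_P = Σ w_i β_i = 0.14×0.8452 + 0.38×0.6128 + 0.20×0.7996 + 0.28×1.4416 = 0.9148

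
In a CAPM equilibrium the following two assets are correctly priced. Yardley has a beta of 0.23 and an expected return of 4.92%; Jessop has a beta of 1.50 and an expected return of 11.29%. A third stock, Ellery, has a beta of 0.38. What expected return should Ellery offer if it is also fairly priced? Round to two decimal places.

MRP (SML slope) = (11.29% − 4.92%) / (1.50 − 0.23) = 6.37% / 1.27 = 5.0157%
R_f (intercept) = 4.92% − 0.23 × 5.0157% = 3.7664%
E(R_Ellery) = R_f + β × MRP = 3.7664% + 0.38 × 5.0157% = 5.67%

5.67%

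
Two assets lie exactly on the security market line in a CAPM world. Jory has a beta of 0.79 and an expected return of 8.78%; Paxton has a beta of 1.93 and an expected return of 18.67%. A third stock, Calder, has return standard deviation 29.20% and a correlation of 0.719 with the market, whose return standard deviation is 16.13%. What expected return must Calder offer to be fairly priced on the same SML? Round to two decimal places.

MRP = (18.67% − 8.78%) / (1.93 − 0.79) = 8.6754%
R_f = 8.78% − 0.79 × 8.6754% = 1.9264%
β_Calder = ρ·σ_i/σ_m = 0.719 × 29.20 / 16.13 = 1.3016
E(R_Calder) = R_f + β × MRP = 1.9264% + 1.3016 × 8.6754% = 13.22%

13.22%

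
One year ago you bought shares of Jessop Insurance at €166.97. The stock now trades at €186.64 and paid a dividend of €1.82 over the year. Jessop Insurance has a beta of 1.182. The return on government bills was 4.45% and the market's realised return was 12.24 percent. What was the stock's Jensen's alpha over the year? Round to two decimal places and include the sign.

-0.79%

Realised HPR = (P1 + D1 − P0) / P0 = (186.64 + 1.82 − 166.97) / 166.97 = 21.49 / 166.97 = 12.8706%
MRP = 12.24% − 4.45% = 7.79%
CAPM required = R_f + β·MRP = 4.45% + 1.182 × 7.79% = 13.65778%
α = realised − required = 12.8706% − 13.65778% = -0.79%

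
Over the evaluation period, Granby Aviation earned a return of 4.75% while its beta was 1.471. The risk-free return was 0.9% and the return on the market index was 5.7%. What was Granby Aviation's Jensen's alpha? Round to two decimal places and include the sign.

-3.21%

Market excess return = 5.7% − 0.9% = 4.80%
CAPM benchmark = R_f + β(R_m − R_f) = 0.9% + 1.471 × 4.8% = 7.9608%
α = actual − benchmark = 4.75% − 7.9608% = -3.21%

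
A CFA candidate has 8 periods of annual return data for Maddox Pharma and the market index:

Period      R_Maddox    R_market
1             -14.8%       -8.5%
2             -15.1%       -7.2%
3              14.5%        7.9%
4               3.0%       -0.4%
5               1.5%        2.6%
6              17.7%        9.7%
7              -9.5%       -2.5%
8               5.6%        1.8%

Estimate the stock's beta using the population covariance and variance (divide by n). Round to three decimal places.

1.881

Mean R_i = (-14.8 − 15.1 + 14.5 + 3.0 + 1.5 + 17.7 − 9.5 + 5.6) / 8 = 0.3625%
Mean R_m = (-8.5 − 7.2 + 7.9 − 0.4 + 2.6 + 9.7 − 2.5 + 1.8) / 8 = 0.4250%
Σ(R_i − R̄_i)(R_m − R̄_m) = 556.0575  ⇒  Cov = 556.0575 / 8 = 69.5072
Σ(R_m − R̄_m)² = 295.5550  ⇒  Var(R_m) = 295.5550 / 8 = 36.9444
β = Cov / Var(R_m) = 69.5072 / 36.9444 = 1.8814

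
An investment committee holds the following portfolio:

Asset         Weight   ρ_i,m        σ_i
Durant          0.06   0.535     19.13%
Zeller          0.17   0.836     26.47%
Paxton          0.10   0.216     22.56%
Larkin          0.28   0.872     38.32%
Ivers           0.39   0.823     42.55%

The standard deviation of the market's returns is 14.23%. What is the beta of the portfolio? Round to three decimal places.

1.959

β_Durant = 0.535 × 19.13% / 14.23% = 0.7192
β_Zeller = 0.836 × 26.47% / 14.23% = 1.5551
β_Paxton = 0.216 × 22.56% / 14.23% = 0.3424
β_Larkin = 0.872 × 38.32% / 14.23% = 2.3482
β_Ivers = 0.823 × 42.55% / 14.23% = 2.4609
β_P = Σ w_i β_i = 0.06×0.7192 + 0.17×1.5551 + 0.10×0.3424 + 0.28×2.3482 + 0.39×2.4609 = 1.9590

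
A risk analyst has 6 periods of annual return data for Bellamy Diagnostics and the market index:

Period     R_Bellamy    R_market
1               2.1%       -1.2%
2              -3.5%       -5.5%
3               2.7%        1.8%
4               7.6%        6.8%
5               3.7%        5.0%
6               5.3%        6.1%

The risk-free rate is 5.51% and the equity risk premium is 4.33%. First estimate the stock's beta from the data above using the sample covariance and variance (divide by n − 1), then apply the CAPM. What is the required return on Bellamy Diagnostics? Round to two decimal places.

Mean R_i = (2.1 − 3.5 + 2.7 + 7.6 + 3.7 + 5.3) / 6 = 2.9833%
Mean R_m = (-1.2 − 5.5 + 1.8 + 6.8 + 5.0 + 6.1) / 6 = 2.1667%
Σ(R_i − R̄_i)(R_m − R̄_m) = 85.3167  ⇒  Cov = 85.3167 / 5 = 17.0633
Σ(R_m − R̄_m)² = 115.2133  ⇒  Var(R_m) = 115.2133 / 5 = 23.0427
β = Cov / Var(R_m) = 17.0633 / 23.0427 = 0.7405
E(R) = R_f + β × MRP = 5.51% + 0.7405 × 4.33% = 8.72%

8.72%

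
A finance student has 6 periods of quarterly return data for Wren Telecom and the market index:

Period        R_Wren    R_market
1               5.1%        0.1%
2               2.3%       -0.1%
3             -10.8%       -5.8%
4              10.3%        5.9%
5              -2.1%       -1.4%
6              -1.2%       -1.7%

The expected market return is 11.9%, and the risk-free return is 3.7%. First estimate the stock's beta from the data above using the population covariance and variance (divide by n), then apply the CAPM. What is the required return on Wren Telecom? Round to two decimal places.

18.60%

Mean R_i = (5.1 + 2.3 − 10.8 + 10.3 − 2.1 − 1.2) / 6 = 0.6000%
Mean R_m = (0.1 − 0.1 − 5.8 + 5.9 − 1.4 − 1.7) / 6 = -0.5000%
Σ(R_i − R̄_i)(R_m − R̄_m) = 130.4700  ⇒  Cov = 130.4700 / 6 = 21.7450
Σ(R_m − R̄_m)² = 71.8200  ⇒  Var(R_m) = 71.8200 / 6 = 11.9700
β = Cov / Var(R_m) = 21.7450 / 11.9700 = 1.8166
MRP = 11.9% − 3.7% = 8.20%
E(R) = R_f + β × MRP = 3.7% + 1.8166 × 8.2% = 18.60%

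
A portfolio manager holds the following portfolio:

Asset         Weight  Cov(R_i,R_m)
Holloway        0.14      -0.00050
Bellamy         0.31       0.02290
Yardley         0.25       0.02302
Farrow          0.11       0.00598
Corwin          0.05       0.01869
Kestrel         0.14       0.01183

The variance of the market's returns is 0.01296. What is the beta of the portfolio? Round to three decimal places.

1.237

β_Holloway = -0.00050 / 0.01296 = -0.0386
β_Bellamy = 0.02290 / 0.01296 = 1.7670
β_Yardley = 0.02302 / 0.01296 = 1.7762
β_Farrow = 0.00598 / 0.01296 = 0.4614
β_Corwin = 0.01869 / 0.01296 = 1.4421
β_Kestrel = 0.01183 / 0.01296 = 0.9128
β_P = Σ w_i β_i = 0.14×-0.0386 + 0.31×1.7670 + 0.25×1.7762 + 0.11×0.4614 + 0.05×1.4421 + 0.14×0.9128 = 1.2371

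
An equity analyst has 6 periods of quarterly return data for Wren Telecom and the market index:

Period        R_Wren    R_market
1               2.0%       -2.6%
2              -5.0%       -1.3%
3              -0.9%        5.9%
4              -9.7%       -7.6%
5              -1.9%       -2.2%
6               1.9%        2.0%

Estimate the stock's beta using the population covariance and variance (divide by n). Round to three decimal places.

0.619

Mean R_i = (2.0 − 5.0 − 0.9 − 9.7 − 1.9 + 1.9) / 6 = -2.2667%
Mean R_m = (-2.6 − 1.3 + 5.9 − 7.6 − 2.2 + 2.0) / 6 = -0.9667%
Σ(R_i − R̄_i)(R_m − R̄_m) = 64.5433  ⇒  Cov = 64.5433 / 6 = 10.7572
Σ(R_m − R̄_m)² = 104.2533  ⇒  Var(R_m) = 104.2533 / 6 = 17.3756
β = Cov / Var(R_m) = 10.7572 / 17.3756 = 0.6191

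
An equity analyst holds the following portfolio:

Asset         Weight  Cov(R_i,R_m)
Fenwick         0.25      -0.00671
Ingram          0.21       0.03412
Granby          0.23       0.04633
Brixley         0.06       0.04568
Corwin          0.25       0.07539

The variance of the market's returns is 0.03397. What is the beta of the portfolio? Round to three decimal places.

β_Fenwick = -0.00671 / 0.03397 = -0.1975
β_Ingram = 0.03412 / 0.03397 = 1.0044
β_Granby = 0.04633 / 0.03397 = 1.3639
β_Brixley = 0.04568 / 0.03397 = 1.3447
β_Corwin = 0.07539 / 0.03397 = 2.2193
β_P = Σ w_i β_i = 0.25×-0.1975 + 0.21×1.0044 + 0.23×1.3639 + 0.06×1.3447 + 0.25×2.2193 = 1.1108

1.111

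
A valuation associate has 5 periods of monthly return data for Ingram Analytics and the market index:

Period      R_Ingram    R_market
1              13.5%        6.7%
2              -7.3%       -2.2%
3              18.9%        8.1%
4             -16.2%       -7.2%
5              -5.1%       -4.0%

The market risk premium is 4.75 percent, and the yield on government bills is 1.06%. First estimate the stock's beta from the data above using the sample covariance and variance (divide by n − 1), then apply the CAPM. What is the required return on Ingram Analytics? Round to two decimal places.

11.34%

Mean R_i = (13.5 − 7.3 + 18.9 − 16.2 − 5.1) / 5 = 0.7600%
Mean R_m = (6.7 − 2.2 + 8.1 − 7.2 − 4.0) / 5 = 0.2800%
Σ(R_i − R̄_i)(R_m − R̄_m) = 395.5760  ⇒  Cov = 395.5760 / 4 = 98.8940
Σ(R_m − R̄_m)² = 182.7880  ⇒  Var(R_m) = 182.7880 / 4 = 45.6970
β = Cov / Var(R_m) = 98.8940 / 45.6970 = 2.1641
E(R) = R_f + β × MRP = 1.06% + 2.1641 × 4.75% = 11.34%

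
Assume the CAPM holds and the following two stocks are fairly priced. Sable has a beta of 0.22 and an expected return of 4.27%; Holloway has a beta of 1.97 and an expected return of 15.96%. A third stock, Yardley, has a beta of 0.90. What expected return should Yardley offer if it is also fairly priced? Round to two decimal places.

MRP (SML slope) = (15.96% − 4.27%) / (1.97 − 0.22) = 11.69% / 1.75 = 6.6800%
R_f (intercept) = 4.27% − 0.22 × 6.6800% = 2.8004%
E(R_Yardley) = R_f + β × MRP = 2.8004% + 0.90 × 6.6800% = 8.81%

8.81%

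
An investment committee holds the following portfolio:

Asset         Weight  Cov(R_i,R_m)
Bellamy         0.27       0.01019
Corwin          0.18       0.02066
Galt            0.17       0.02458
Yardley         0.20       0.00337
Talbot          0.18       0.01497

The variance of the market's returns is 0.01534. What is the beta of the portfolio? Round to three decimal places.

0.914

β_Bellamy = 0.01019 / 0.01534 = 0.6643
β_Corwin = 0.02066 / 0.01534 = 1.3468
β_Galt = 0.02458 / 0.01534 = 1.6023
β_Yardley = 0.00337 / 0.01534 = 0.2197
β_Talbot = 0.01497 / 0.01534 = 0.9759
β_P = Σ w_i β_i = 0.27×0.6643 + 0.18×1.3468 + 0.17×1.6023 + 0.20×0.2197 + 0.18×0.9759 = 0.9138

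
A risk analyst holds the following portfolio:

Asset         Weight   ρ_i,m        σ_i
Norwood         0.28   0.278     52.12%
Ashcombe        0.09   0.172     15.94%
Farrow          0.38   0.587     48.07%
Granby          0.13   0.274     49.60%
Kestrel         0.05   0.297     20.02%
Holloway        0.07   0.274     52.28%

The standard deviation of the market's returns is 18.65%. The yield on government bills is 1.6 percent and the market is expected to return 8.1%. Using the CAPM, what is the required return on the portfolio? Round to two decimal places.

β_Norwood = 0.278 × 52.12% / 18.65% = 0.7769
β_Ashcombe = 0.172 × 15.94% / 18.65% = 0.1470
β_Farrow = 0.587 × 48.07% / 18.65% = 1.5130
β_Granby = 0.274 × 49.60% / 18.65% = 0.7287
β_Kestrel = 0.297 × 20.02% / 18.65% = 0.3188
β_Holloway = 0.274 × 52.28% / 18.65% = 0.7681
β_P = Σ w_i β_i = 0.28×0.7769 + 0.09×0.1470 + 0.38×1.5130 + 0.13×0.7287 + 0.05×0.3188 + 0.07×0.7681 = 0.9701
MRP = 8.1% − 1.6% = 6.50%
E(R_P) = R_f + β_P × MRP = 1.6% + 0.9701 × 6.5% = 7.91%

7.91%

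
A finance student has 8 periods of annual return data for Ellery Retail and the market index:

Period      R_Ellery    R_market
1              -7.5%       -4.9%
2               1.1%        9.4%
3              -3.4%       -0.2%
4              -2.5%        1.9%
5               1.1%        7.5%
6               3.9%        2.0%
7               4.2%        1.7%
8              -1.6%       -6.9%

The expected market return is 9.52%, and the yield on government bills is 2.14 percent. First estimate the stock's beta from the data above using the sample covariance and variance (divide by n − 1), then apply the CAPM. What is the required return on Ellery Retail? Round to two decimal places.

5.03%

Mean R_i = (-7.5 + 1.1 − 3.4 − 2.5 + 1.1 + 3.9 + 4.2 − 1.6) / 8 = -0.5875%
Mean R_m = (-4.9 + 9.4 − 0.2 + 1.9 + 7.5 + 2.0 + 1.7 − 6.9) / 8 = 1.3125%
Σ(R_i − R̄_i)(R_m − R̄_m) = 83.4188  ⇒  Cov = 83.4188 / 7 = 11.9170
Σ(R_m − R̄_m)² = 212.9888  ⇒  Var(R_m) = 212.9888 / 7 = 30.4270
β = Cov / Var(R_m) = 11.9170 / 30.4270 = 0.3917
MRP = 9.52% − 2.14% = 7.38%
E(R) = R_f + β × MRP = 2.14% + 0.3917 × 7.38% = 5.03%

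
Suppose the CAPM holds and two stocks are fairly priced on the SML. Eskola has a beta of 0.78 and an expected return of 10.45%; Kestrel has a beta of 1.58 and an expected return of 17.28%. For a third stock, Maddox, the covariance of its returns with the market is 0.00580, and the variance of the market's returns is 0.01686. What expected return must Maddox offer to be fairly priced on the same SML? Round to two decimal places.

6.73%

MRP = (17.28% − 10.45%) / (1.58 − 0.78) = 8.5375%
R_f = 10.45% − 0.78 × 8.5375% = 3.7908%
β_Maddox = Cov / Var(R_m) = 0.00580 / 0.01686 = 0.3440
E(R_Maddox) = R_f + β × MRP = 3.7908% + 0.3440 × 8.5375% = 6.73%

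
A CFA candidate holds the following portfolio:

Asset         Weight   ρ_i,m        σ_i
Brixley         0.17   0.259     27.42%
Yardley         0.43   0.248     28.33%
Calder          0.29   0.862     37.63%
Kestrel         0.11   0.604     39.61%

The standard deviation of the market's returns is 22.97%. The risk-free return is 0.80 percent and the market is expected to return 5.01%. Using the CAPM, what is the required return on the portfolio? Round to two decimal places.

β_Brixley = 0.259 × 27.42% / 22.97% = 0.3092
β_Yardley = 0.248 × 28.33% / 22.97% = 0.3059
β_Calder = 0.862 × 37.63% / 22.97% = 1.4121
β_Kestrel = 0.604 × 39.61% / 22.97% = 1.0416
β_P = Σ w_i β_i = 0.17×0.3092 + 0.43×0.3059 + 0.29×1.4121 + 0.11×1.0416 = 0.7082
MRP = 5.01% − 0.80% = 4.21%
E(R_P) = R_f + β_P × MRP = 0.80% + 0.7082 × 4.21% = 3.78%

3.78%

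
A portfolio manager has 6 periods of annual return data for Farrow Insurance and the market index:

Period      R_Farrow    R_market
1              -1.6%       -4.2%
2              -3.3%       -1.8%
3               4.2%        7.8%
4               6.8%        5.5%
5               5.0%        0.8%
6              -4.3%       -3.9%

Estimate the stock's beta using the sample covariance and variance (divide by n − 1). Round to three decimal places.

0.791

Mean R_i = (-1.6 − 3.3 + 4.2 + 6.8 + 5.0 − 4.3) / 6 = 1.1333%
Mean R_m = (-4.2 − 1.8 + 7.8 + 5.5 + 0.8 − 3.9) / 6 = 0.7000%
Σ(R_i − R̄_i)(R_m − R̄_m) = 98.8300  ⇒  Cov = 98.8300 / 5 = 19.7660
Σ(R_m − R̄_m)² = 124.8800  ⇒  Var(R_m) = 124.8800 / 5 = 24.9760
β = Cov / Var(R_m) = 19.7660 / 24.9760 = 0.7914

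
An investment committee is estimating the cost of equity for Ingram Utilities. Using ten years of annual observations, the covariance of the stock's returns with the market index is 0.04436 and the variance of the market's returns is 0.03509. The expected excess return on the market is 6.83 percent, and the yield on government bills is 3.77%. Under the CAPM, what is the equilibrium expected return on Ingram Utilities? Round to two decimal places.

12.40%

β = Cov(R_i, R_m) / Var(R_m) = 0.04436 / 0.03509 = 1.2642
E(R) = R_f + β × MRP = 3.77% + 1.2642 × 6.83% = 12.40%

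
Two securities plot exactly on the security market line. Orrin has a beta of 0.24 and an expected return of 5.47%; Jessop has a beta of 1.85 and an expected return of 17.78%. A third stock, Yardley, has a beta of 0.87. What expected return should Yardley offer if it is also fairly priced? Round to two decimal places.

MRP (SML slope) = (17.78% − 5.47%) / (1.85 − 0.24) = 12.31% / 1.61 = 7.6460%
R_f (intercept) = 5.47% − 0.24 × 7.6460% = 3.6350%
E(R_Yardley) = R_f + β × MRP = 3.6350% + 0.87 × 7.6460% = 10.29%

10.29%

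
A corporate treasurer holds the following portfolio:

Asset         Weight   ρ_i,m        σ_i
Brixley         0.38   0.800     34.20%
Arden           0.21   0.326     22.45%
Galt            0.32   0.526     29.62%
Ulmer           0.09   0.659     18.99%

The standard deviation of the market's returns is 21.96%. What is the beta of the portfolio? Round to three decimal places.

β_Brixley = 0.800 × 34.20% / 21.96% = 1.2459
β_Arden = 0.326 × 22.45% / 21.96% = 0.3333
β_Galt = 0.526 × 29.62% / 21.96% = 0.7095
β_Ulmer = 0.659 × 18.99% / 21.96% = 0.5699
β_P = Σ w_i β_i = 0.38×1.2459 + 0.21×0.3333 + 0.32×0.7095 + 0.09×0.5699 = 0.8218

0.822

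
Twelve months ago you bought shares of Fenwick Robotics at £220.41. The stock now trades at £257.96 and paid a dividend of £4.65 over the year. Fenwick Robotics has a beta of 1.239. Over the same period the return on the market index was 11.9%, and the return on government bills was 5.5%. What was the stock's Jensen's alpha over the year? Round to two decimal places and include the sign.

Realised HPR = (P1 + D1 − P0) / P0 = (257.96 + 4.65 − 220.41) / 220.41 = 42.20 / 220.41 = 19.1461%
MRP = 11.9% − 5.5% = 6.40%
CAPM required = R_f + β·MRP = 5.5% + 1.239 × 6.4% = 13.4296%
α = realised − required = 19.1461% − 13.4296% = +5.72%

+5.72%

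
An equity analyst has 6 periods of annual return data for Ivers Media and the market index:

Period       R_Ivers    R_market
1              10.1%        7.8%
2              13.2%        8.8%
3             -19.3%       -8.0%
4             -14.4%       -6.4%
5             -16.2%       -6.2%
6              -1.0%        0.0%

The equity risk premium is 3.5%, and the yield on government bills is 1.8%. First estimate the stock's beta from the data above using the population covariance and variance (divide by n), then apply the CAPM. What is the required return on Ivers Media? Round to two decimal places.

Mean R_i = (10.1 + 13.2 − 19.3 − 14.4 − 16.2 − 1.0) / 6 = -4.6000%
Mean R_m = (7.8 + 8.8 − 8.0 − 6.4 − 6.2 + 0.0) / 6 = -0.6667%
Σ(R_i − R̄_i)(R_m − R̄_m) = 523.5400  ⇒  Cov = 523.5400 / 6 = 87.2567
Σ(R_m − R̄_m)² = 279.0133  ⇒  Var(R_m) = 279.0133 / 6 = 46.5022
β = Cov / Var(R_m) = 87.2567 / 46.5022 = 1.8764
E(R) = R_f + β × MRP = 1.8% + 1.8764 × 3.5% = 8.37%

8.37%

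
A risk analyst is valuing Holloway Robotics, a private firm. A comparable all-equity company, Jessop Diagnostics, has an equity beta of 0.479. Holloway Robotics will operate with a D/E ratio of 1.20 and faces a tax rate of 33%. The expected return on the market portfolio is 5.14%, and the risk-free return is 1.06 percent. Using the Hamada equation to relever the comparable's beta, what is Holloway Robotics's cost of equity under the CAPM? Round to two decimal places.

4.59%

β_L = β_U × [1 + (1 − t)(D/E)] = 0.479 × [1 + (1 − 0.33) × 1.20]
    = 0.479 × [1 + 0.67 × 1.20] = 0.479 × 1.8040 = 0.8641
MRP = 5.14% − 1.06% = 4.08%
E(R) = R_f + β_L × MRP = 1.06% + 0.8641 × 4.08% = 4.59%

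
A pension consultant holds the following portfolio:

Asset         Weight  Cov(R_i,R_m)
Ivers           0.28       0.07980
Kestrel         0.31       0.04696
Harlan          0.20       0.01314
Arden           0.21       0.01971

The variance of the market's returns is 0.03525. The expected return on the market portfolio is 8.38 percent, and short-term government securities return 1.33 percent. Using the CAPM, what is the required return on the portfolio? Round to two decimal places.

10.06%

β_Ivers = 0.07980 / 0.03525 = 2.2638
β_Kestrel = 0.04696 / 0.03525 = 1.3322
β_Harlan = 0.01314 / 0.03525 = 0.3728
β_Arden = 0.01971 / 0.03525 = 0.5591
β_P = Σ w_i β_i = 0.28×2.2638 + 0.31×1.3322 + 0.20×0.3728 + 0.21×0.5591 = 1.2388
MRP = 8.38% − 1.33% = 7.05%
E(R_P) = R_f + β_P × MRP = 1.33% + 1.2388 × 7.05% = 10.06%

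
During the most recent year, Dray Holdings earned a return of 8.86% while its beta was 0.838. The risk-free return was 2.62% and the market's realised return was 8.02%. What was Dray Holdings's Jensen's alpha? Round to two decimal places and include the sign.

Market excess return = 8.02% − 2.62% = 5.40%
CAPM benchmark = R_f + β(R_m − R_f) = 2.62% + 0.838 × 5.40% = 7.14520%
α = actual − benchmark = 8.86% − 7.14520% = +1.71%

+1.71%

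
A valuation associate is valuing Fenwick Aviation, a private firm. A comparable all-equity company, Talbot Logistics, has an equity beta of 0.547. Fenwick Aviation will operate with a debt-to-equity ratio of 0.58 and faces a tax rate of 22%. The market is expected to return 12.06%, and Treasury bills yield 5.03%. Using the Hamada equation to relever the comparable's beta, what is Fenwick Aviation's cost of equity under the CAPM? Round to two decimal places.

β_L = β_U × [1 + (1 − t)(D/E)] = 0.547 × [1 + (1 − 0.22) × 0.58]
    = 0.547 × [1 + 0.78 × 0.58] = 0.547 × 1.4524 = 0.7945
MRP = 12.06% − 5.03% = 7.03%
E(R) = R_f + β_L × MRP = 5.03% + 0.7945 × 7.03% = 10.62%

10.62%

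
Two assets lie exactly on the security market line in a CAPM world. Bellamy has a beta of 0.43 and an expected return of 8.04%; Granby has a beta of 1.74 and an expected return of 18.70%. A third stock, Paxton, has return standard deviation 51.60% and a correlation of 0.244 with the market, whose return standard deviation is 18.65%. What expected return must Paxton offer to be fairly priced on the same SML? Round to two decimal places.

MRP = (18.70% − 8.04%) / (1.74 − 0.43) = 8.1374%
R_f = 8.04% − 0.43 × 8.1374% = 4.5409%
β_Paxton = ρ·σ_i/σ_m = 0.244 × 51.60 / 18.65 = 0.6751
E(R_Paxton) = R_f + β × MRP = 4.5409% + 0.6751 × 8.1374% = 10.03%

10.03%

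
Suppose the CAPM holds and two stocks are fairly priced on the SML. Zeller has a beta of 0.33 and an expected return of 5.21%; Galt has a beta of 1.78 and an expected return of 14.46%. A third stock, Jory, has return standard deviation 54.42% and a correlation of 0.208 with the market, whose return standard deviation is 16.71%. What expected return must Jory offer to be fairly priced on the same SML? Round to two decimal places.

7.43%

MRP = (14.46% − 5.21%) / (1.78 − 0.33) = 6.3793%
R_f = 5.21% − 0.33 × 6.3793% = 3.1048%
β_Jory = ρ·σ_i/σ_m = 0.208 × 54.42 / 16.71 = 0.6774
E(R_Jory) = R_f + β × MRP = 3.1048% + 0.6774 × 6.3793% = 7.43%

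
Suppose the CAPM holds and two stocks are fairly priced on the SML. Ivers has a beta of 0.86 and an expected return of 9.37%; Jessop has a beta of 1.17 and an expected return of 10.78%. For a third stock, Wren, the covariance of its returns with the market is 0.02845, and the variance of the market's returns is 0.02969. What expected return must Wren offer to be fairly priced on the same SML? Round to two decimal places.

MRP = (10.78% − 9.37%) / (1.17 − 0.86) = 4.5484%
R_f = 9.37% − 0.86 × 4.5484% = 5.4584%
β_Wren = Cov / Var(R_m) = 0.02845 / 0.02969 = 0.9582
E(R_Wren) = R_f + β × MRP = 5.4584% + 0.9582 × 4.5484% = 9.82%

9.82%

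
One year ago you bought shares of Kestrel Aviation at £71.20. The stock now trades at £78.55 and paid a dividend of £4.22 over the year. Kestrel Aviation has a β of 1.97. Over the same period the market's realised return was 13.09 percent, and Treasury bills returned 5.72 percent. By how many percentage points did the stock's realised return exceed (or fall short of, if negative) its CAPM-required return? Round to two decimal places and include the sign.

Realised HPR = (P1 + D1 − P0) / P0 = (78.55 + 4.22 − 71.20) / 71.20 = 11.57 / 71.20 = 16.2500%
MRP = 13.09% − 5.72% = 7.37%
CAPM required = R_f + β·MRP = 5.72% + 1.97 × 7.37% = 20.2389%
α = realised − required = 16.2500% − 20.2389% = -3.99%

-3.99%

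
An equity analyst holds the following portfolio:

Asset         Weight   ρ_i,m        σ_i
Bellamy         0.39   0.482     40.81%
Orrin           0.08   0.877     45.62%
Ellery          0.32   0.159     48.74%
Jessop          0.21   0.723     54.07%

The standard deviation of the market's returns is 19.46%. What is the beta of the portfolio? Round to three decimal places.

1.108

β_Bellamy = 0.482 × 40.81% / 19.46% = 1.0108
β_Orrin = 0.877 × 45.62% / 19.46% = 2.0559
β_Ellery = 0.159 × 48.74% / 19.46% = 0.3982
β_Jessop = 0.723 × 54.07% / 19.46% = 2.0089
β_P = Σ w_i β_i = 0.39×1.0108 + 0.08×2.0559 + 0.32×0.3982 + 0.21×2.0089 = 1.1080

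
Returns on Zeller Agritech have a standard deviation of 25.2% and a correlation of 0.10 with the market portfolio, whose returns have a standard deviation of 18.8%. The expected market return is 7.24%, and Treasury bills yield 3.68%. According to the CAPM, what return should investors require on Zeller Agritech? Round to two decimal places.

4.16%

β = ρ × σ_i / σ_m = 0.10 × 25.2% / 18.8% = 0.1340
MRP = 7.24% − 3.68% = 3.56%
E(R) = 3.68% + 0.1340 × 3.56% = 4.16%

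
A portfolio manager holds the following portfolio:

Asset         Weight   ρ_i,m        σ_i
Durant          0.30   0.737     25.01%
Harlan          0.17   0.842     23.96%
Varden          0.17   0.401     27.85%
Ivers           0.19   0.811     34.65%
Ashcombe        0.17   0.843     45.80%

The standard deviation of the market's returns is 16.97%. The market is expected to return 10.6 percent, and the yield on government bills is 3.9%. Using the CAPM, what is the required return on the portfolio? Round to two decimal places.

12.89%

β_Durant = 0.737 × 25.01% / 16.97% = 1.0862
β_Harlan = 0.842 × 23.96% / 16.97% = 1.1888
β_Varden = 0.401 × 27.85% / 16.97% = 0.6581
β_Ivers = 0.811 × 34.65% / 16.97% = 1.6559
β_Ashcombe = 0.843 × 45.80% / 16.97% = 2.2752
β_P = Σ w_i β_i = 0.30×1.0862 + 0.17×1.1888 + 0.17×0.6581 + 0.19×1.6559 + 0.17×2.2752 = 1.3412
MRP = 10.6% − 3.9% = 6.70%
E(R_P) = R_f + β_P × MRP = 3.9% + 1.3412 × 6.7% = 12.89%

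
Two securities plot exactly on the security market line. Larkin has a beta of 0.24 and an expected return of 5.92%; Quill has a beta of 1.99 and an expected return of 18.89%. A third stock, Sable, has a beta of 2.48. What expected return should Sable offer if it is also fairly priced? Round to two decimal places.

MRP (SML slope) = (18.89% − 5.92%) / (1.99 − 0.24) = 12.97% / 1.75 = 7.4114%
R_f (intercept) = 5.92% − 0.24 × 7.4114% = 4.1413%
E(R_Sable) = R_f + β × MRP = 4.1413% + 2.48 × 7.4114% = 22.52%

22.52%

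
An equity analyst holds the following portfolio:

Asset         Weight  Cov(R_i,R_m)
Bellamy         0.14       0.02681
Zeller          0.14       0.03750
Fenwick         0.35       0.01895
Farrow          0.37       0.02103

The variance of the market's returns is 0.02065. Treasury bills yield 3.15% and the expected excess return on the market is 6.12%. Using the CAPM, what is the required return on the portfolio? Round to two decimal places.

10.09%

β_Bellamy = 0.02681 / 0.02065 = 1.2983
β_Zeller = 0.03750 / 0.02065 = 1.8160
β_Fenwick = 0.01895 / 0.02065 = 0.9177
β_Farrow = 0.02103 / 0.02065 = 1.0184
β_P = Σ w_i β_i = 0.14×1.2983 + 0.14×1.8160 + 0.35×0.9177 + 0.37×1.0184 = 1.1340
E(R_P) = R_f + β_P × MRP = 3.15% + 1.1340 × 6.12% = 10.09%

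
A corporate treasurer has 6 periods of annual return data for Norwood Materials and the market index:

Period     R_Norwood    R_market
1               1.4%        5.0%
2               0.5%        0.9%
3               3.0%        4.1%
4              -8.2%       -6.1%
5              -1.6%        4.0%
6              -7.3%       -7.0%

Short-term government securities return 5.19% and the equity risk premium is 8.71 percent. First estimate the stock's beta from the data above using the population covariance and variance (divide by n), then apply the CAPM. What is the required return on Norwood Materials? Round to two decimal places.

Mean R_i = (1.4 + 0.5 + 3.0 − 8.2 − 1.6 − 7.3) / 6 = -2.0333%
Mean R_m = (5.0 + 0.9 + 4.1 − 6.1 + 4.0 − 7.0) / 6 = 0.1500%
Σ(R_i − R̄_i)(R_m − R̄_m) = 116.3000  ⇒  Cov = 116.3000 / 6 = 19.3833
Σ(R_m − R̄_m)² = 144.6950  ⇒  Var(R_m) = 144.6950 / 6 = 24.1158
β = Cov / Var(R_m) = 19.3833 / 24.1158 = 0.8038
E(R) = R_f + β × MRP = 5.19% + 0.8038 × 8.71% = 12.19%

12.19%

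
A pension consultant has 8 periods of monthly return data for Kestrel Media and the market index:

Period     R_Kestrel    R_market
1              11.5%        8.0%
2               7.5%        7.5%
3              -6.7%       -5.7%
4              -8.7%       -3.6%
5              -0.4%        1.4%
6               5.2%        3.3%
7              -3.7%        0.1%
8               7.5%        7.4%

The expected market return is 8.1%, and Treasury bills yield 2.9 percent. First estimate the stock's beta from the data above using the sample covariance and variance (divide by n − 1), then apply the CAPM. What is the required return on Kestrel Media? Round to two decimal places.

Mean R_i = (11.5 + 7.5 − 6.7 − 8.7 − 0.4 + 5.2 − 3.7 + 7.5) / 8 = 1.5250%
Mean R_m = (8.0 + 7.5 − 5.7 − 3.6 + 1.4 + 3.3 + 0.1 + 7.4) / 8 = 2.3000%
Σ(R_i − R̄_i)(R_m − R̄_m) = 261.4300  ⇒  Cov = 261.4300 / 7 = 37.3471
Σ(R_m − R̄_m)² = 191.0000  ⇒  Var(R_m) = 191.0000 / 7 = 27.2857
β = Cov / Var(R_m) = 37.3471 / 27.2857 = 1.3687
MRP = 8.1% − 2.9% = 5.20%
E(R) = R_f + β × MRP = 2.9% + 1.3687 × 5.2% = 10.02%

10.02%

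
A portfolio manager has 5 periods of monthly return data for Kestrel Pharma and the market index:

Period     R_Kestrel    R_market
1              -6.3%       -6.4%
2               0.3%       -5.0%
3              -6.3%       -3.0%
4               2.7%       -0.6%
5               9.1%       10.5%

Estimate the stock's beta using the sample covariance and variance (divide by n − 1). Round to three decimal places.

0.833

Mean R_i = (-6.3 + 0.3 − 6.3 + 2.7 + 9.1) / 5 = -0.1000%
Mean R_m = (-6.4 − 5.0 − 3.0 − 0.6 + 10.5) / 5 = -0.9000%
Σ(R_i − R̄_i)(R_m − R̄_m) = 151.2000  ⇒  Cov = 151.2000 / 4 = 37.8000
Σ(R_m − R̄_m)² = 181.5200  ⇒  Var(R_m) = 181.5200 / 4 = 45.3800
β = Cov / Var(R_m) = 37.8000 / 45.3800 = 0.8330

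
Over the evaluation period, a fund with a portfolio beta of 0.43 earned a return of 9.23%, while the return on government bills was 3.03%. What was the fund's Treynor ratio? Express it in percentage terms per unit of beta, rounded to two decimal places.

Treynor = (R_P − R_f) / β_P = (9.23% − 3.03%) / 0.4300 = 6.20% / 0.4300 = 14.42%

14.42%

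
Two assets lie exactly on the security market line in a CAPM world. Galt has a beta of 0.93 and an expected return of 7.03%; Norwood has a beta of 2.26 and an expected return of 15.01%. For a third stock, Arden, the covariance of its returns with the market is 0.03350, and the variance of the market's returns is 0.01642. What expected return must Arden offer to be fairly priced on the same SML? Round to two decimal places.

13.69%

MRP = (15.01% − 7.03%) / (2.26 − 0.93) = 6.0000%
R_f = 7.03% − 0.93 × 6.0000% = 1.4500%
β_Arden = Cov / Var(R_m) = 0.03350 / 0.01642 = 2.0402
E(R_Arden) = R_f + β × MRP = 1.4500% + 2.0402 × 6.0000% = 13.69%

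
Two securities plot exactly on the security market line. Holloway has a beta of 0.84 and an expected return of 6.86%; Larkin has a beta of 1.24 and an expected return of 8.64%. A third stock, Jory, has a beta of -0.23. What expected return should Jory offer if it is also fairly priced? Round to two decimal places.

2.10%

MRP (SML slope) = (8.64% − 6.86%) / (1.24 − 0.84) = 1.78% / 0.40 = 4.4500%
R_f (intercept) = 6.86% − 0.84 × 4.4500% = 3.1220%
E(R_Jory) = R_f + β × MRP = 3.1220% + -0.23 × 4.4500% = 2.10%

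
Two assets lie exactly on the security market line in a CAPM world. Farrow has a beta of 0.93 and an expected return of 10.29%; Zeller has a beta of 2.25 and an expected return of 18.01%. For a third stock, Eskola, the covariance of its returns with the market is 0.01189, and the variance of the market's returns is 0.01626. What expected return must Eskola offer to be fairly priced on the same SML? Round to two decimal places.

MRP = (18.01% − 10.29%) / (2.25 − 0.93) = 5.8485%
R_f = 10.29% − 0.93 × 5.8485% = 4.8509%
β_Eskola = Cov / Var(R_m) = 0.01189 / 0.01626 = 0.7312
E(R_Eskola) = R_f + β × MRP = 4.8509% + 0.7312 × 5.8485% = 9.13%

9.13%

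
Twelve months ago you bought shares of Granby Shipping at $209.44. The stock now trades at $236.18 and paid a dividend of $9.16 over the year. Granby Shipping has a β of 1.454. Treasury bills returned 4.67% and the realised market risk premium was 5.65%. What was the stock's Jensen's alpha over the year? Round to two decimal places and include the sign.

Realised HPR = (P1 + D1 − P0) / P0 = (236.18 + 9.16 − 209.44) / 209.44 = 35.90 / 209.44 = 17.1409%
CAPM required = R_f + β·MRP = 4.67% + 1.454 × 5.65% = 12.88510%
α = realised − required = 17.1409% − 12.88510% = +4.26%

+4.26%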